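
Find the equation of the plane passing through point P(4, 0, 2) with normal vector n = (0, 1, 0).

The plane through P with normal n = (a, b, c) satisfies n·(r - P) = 0,
i.e. ax + by + cz = a·x₀ + b·y₀ + c·z₀.
d = 0·4 + 1·0 + 0·2
  = 0 + 0 + 0
  = 0
Equation: y = 0

y = 0


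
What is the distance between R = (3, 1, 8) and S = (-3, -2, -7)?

d = √[(x₂-x₁)² + (y₂-y₁)² + (z₂-z₁)²]
  = √[(-6)² + (-3)² + (-15)²]
  = √[36 + 9 + 225]
  = √270
  ≈ 16.43

16.43


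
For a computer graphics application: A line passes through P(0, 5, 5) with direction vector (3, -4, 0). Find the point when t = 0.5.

P(t) = P + t·d
  = (0 + 3·0.5, 5 + (-4)·0.5, 5 + 0·0.5)
  = (0 + 1.5, 5 - 2, 5 + 0)
  = (1.5, 3, 5)

(1.5, 3, 5)


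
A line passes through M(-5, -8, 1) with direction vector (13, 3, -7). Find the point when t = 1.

P(t) = M + t·d
  = (-5 + 13·1, -8 + 3·1, 1 + (-7)·1)
  = (-5 + 13, -8 + 3, 1 - 7)
  = (8, -5, -6)

(8, -5, -6)


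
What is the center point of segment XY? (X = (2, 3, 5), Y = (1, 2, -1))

M = ((x₁+x₂)/2, (y₁+y₂)/2, (z₁+z₂)/2)
  = ((2 + 1)/2, (3 + 2)/2, (5 - 1)/2)
  = (3/2, 5/2, 4/2)
  = (1.5, 2.5, 2)

(1.5, 2.5, 2)


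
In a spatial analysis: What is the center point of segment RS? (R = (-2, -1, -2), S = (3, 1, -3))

M = ((x₁+x₂)/2, (y₁+y₂)/2, (z₁+z₂)/2)
  = ((-2 + 3)/2, (-1 + 1)/2, (-2 - 3)/2)
  = (1/2, 0/2, -5/2)
  = (0.5, 0, -2.5)

(0.5, 0, -2.5)


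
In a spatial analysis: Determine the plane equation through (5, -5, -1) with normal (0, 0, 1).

The plane through P with normal n = (a, b, c) satisfies n·(r - P) = 0,
i.e. ax + by + cz = a·x₀ + b·y₀ + c·z₀.
d = 0·5 + 0·(-5) + 1·(-1)
  = 0 + 0 - 1
  = -1
Equation: z = -1

z = -1


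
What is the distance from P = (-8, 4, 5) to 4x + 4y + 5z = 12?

distance = |a·x₀ + b·y₀ + c·z₀ - d| / √(a² + b² + c²)
  = |4·(-8) + 4·4 + 5·5 - 12| / √(4² + 4² + 5²)
  = |-32 + 16 + 25 - 12| / √(16 + 16 + 25)
  = |-3| / √57
  = 3 / 7.55
  ≈ 0.3974

0.3974


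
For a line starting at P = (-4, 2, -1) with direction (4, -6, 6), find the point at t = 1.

P(t) = P + t·d
  = (-4 + 4·1, 2 + (-6)·1, -1 + 6·1)
  = (-4 + 4, 2 - 6, -1 + 6)
  = (0, -4, 5)

(0, -4, 5)


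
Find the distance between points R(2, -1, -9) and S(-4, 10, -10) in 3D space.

d = √[(x₂-x₁)² + (y₂-y₁)² + (z₂-z₁)²]
  = √[(-6)² + 11² + (-1)²]
  = √[36 + 121 + 1]
  = √158
  ≈ 12.57

12.57


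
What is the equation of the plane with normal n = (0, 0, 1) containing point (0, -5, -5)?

The plane through P with normal n = (a, b, c) satisfies n·(r - P) = 0,
i.e. ax + by + cz = a·x₀ + b·y₀ + c·z₀.
d = 0·0 + 0·(-5) + 1·(-5)
  = 0 + 0 - 5
  = -5
Equation: z = -5

z = -5


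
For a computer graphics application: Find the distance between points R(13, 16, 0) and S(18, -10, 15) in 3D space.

d = √[(x₂-x₁)² + (y₂-y₁)² + (z₂-z₁)²]
  = √[5² + (-26)² + 15²]
  = √[25 + 676 + 225]
  = √926
  ≈ 30.43

30.43


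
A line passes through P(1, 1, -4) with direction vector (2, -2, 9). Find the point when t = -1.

P(t) = P + t·d
  = (1 + 2·(-1), 1 + (-2)·(-1), -4 + 9·(-1))
  = (1 - 2, 1 + 2, -4 - 9)
  = (-1, 3, -13)

(-1, 3, -13)


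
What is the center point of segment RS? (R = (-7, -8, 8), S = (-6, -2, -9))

M = ((x₁+x₂)/2, (y₁+y₂)/2, (z₁+z₂)/2)
  = ((-7 - 6)/2, (-8 - 2)/2, (8 - 9)/2)
  = (-13/2, -10/2, -1/2)
  = (-6.5, -5, -0.5)

(-6.5, -5, -0.5)


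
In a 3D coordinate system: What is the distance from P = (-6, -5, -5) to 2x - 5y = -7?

distance = |a·x₀ + b·y₀ + c·z₀ - d| / √(a² + b² + c²)
  = |2·(-6) + (-5)·(-5) + 0·(-5) - (-7)| / √(2² + (-5)² + 0²)
  = |-12 + 25 + 0 + 7| / √(4 + 25 + 0)
  = |20| / √29
  = 20 / 5.385
  ≈ 3.714

3.714


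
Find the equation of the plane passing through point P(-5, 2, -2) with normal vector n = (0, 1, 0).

The plane through P with normal n = (a, b, c) satisfies n·(r - P) = 0,
i.e. ax + by + cz = a·x₀ + b·y₀ + c·z₀.
d = 0·(-5) + 1·2 + 0·(-2)
  = 0 + 2 + 0
  = 2
Equation: y = 2

y = 2


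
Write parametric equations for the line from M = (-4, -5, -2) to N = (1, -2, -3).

Direction vector d = N - M = (1 + 4, -2 + 5, -3 + 2) = (5, 3, -1)
Parametric form r = M + t·d:
x = -4 + 5t, y = -5 + 3t, z = -2 - t

x = -4 + 5t, y = -5 + 3t, z = -2 - t


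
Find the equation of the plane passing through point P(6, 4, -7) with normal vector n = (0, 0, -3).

The plane through P with normal n = (a, b, c) satisfies n·(r - P) = 0,
i.e. ax + by + cz = a·x₀ + b·y₀ + c·z₀.
d = 0·6 + 0·4 + (-3)·(-7)
  = 0 + 0 + 21
  = 21
Equation: -3z = 21

-3z = 21


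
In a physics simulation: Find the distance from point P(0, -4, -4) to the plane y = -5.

distance = |a·x₀ + b·y₀ + c·z₀ - d| / √(a² + b² + c²)
  = |0·0 + 1·(-4) + 0·(-4) - (-5)| / √(0² + 1² + 0²)
  = |0 - 4 + 0 + 5| / √(0 + 1 + 0)
  = |1| / √1
  = 1 / 1
  ≈ 1

1


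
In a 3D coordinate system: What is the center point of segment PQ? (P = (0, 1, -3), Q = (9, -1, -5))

M = ((x₁+x₂)/2, (y₁+y₂)/2, (z₁+z₂)/2)
  = ((0 + 9)/2, (1 - 1)/2, (-3 - 5)/2)
  = (9/2, 0/2, -8/2)
  = (4.5, 0, -4)

(4.5, 0, -4)


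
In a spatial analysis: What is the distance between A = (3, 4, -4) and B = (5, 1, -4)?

d = √[(x₂-x₁)² + (y₂-y₁)² + (z₂-z₁)²]
  = √[2² + (-3)² + 0²]
  = √[4 + 9 + 0]
  = √13
  ≈ 3.606

3.606


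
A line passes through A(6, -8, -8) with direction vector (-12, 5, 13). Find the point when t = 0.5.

P(t) = A + t·d
  = (6 + (-12)·0.5, -8 + 5·0.5, -8 + 13·0.5)
  = (6 - 6, -8 + 2.5, -8 + 6.5)
  = (0, -5.5, -1.5)

(0, -5.5, -1.5)


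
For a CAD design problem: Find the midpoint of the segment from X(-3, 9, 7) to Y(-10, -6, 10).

M = ((x₁+x₂)/2, (y₁+y₂)/2, (z₁+z₂)/2)
  = ((-3 - 10)/2, (9 - 6)/2, (7 + 10)/2)
  = (-13/2, 3/2, 17/2)
  = (-6.5, 1.5, 8.5)

(-6.5, 1.5, 8.5)


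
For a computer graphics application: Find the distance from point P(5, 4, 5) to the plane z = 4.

distance = |a·x₀ + b·y₀ + c·z₀ - d| / √(a² + b² + c²)
  = |0·5 + 0·4 + 1·5 - 4| / √(0² + 0² + 1²)
  = |0 + 0 + 5 - 4| / √(0 + 0 + 1)
  = |1| / √1
  = 1 / 1
  ≈ 1

1


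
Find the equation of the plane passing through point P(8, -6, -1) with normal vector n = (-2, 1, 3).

The plane through P with normal n = (a, b, c) satisfies n·(r - P) = 0,
i.e. ax + by + cz = a·x₀ + b·y₀ + c·z₀.
d = (-2)·8 + 1·(-6) + 3·(-1)
  = -16 - 6 - 3
  = -25
Equation: -2x + y + 3z = -25

-2x + y + 3z = -25


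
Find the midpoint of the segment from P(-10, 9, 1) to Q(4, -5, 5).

M = ((x₁+x₂)/2, (y₁+y₂)/2, (z₁+z₂)/2)
  = ((-10 + 4)/2, (9 - 5)/2, (1 + 5)/2)
  = (-6/2, 4/2, 6/2)
  = (-3, 2, 3)

(-3, 2, 3)


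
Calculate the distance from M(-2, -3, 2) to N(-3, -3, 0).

d = √[(x₂-x₁)² + (y₂-y₁)² + (z₂-z₁)²]
  = √[(-1)² + 0² + (-2)²]
  = √[1 + 0 + 4]
  = √5
  ≈ 2.236

2.236


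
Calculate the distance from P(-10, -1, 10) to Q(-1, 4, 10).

d = √[(x₂-x₁)² + (y₂-y₁)² + (z₂-z₁)²]
  = √[9² + 5² + 0²]
  = √[81 + 25 + 0]
  = √106
  ≈ 10.3

10.3


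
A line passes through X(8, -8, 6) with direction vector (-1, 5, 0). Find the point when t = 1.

P(t) = X + t·d
  = (8 + (-1)·1, -8 + 5·1, 6 + 0·1)
  = (8 - 1, -8 + 5, 6 + 0)
  = (7, -3, 6)

(7, -3, 6)


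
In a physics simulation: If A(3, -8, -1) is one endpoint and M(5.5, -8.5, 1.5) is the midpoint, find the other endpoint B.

B = 2M - A
  = (2·5.5 - 3, 2·(-8.5) - (-8), 2·1.5 - (-1))
  = (11 - 3, -17 + 8, 3 + 1)
  = (8, -9, 4)

(8, -9, 4)


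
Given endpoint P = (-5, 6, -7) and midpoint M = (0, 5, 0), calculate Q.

Q = 2M - P
  = (2·0 - (-5), 2·5 - 6, 2·0 - (-7))
  = (0 + 5, 10 - 6, 0 + 7)
  = (5, 4, 7)

(5, 4, 7)


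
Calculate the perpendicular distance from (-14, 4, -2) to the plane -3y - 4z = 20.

distance = |a·x₀ + b·y₀ + c·z₀ - d| / √(a² + b² + c²)
  = |0·(-14) + (-3)·4 + (-4)·(-2) - 20| / √(0² + (-3)² + (-4)²)
  = |0 - 12 + 8 - 20| / √(0 + 9 + 16)
  = |-24| / √25
  = 24 / 5
  ≈ 4.8

4.8


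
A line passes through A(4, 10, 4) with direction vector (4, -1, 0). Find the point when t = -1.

P(t) = A + t·d
  = (4 + 4·(-1), 10 + (-1)·(-1), 4 + 0·(-1))
  = (4 - 4, 10 + 1, 4 + 0)
  = (0, 11, 4)

(0, 11, 4)


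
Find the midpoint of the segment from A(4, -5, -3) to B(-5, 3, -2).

M = ((x₁+x₂)/2, (y₁+y₂)/2, (z₁+z₂)/2)
  = ((4 - 5)/2, (-5 + 3)/2, (-3 - 2)/2)
  = (-1/2, -2/2, -5/2)
  = (-0.5, -1, -2.5)

(-0.5, -1, -2.5)


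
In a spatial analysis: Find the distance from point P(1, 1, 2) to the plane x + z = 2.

distance = |a·x₀ + b·y₀ + c·z₀ - d| / √(a² + b² + c²)
  = |1·1 + 0·1 + 1·2 - 2| / √(1² + 0² + 1²)
  = |1 + 0 + 2 - 2| / √(1 + 0 + 1)
  = |1| / √2
  = 1 / 1.414
  ≈ 0.7071

0.7071


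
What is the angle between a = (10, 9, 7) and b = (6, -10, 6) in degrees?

a·b = 10·6 + 9·(-10) + 7·6 = 60 - 90 + 42 = 12
|a| = √(10² + 9² + 7²) = √230 ≈ 15.17
|b| = √(6² + (-10)² + 6²) = √172 ≈ 13.11
cos θ = (a·b)/(|a||b|) = 12/(15.17·13.11) ≈ 0.06033
θ = arccos(0.06033) ≈ 86.54°

86.54°


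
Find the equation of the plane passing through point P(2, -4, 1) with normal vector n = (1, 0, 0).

The plane through P with normal n = (a, b, c) satisfies n·(r - P) = 0,
i.e. ax + by + cz = a·x₀ + b·y₀ + c·z₀.
d = 1·2 + 0·(-4) + 0·1
  = 2 + 0 + 0
  = 2
Equation: x = 2

x = 2


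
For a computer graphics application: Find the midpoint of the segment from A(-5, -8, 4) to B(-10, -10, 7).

M = ((x₁+x₂)/2, (y₁+y₂)/2, (z₁+z₂)/2)
  = ((-5 - 10)/2, (-8 - 10)/2, (4 + 7)/2)
  = (-15/2, -18/2, 11/2)
  = (-7.5, -9, 5.5)

(-7.5, -9, 5.5)


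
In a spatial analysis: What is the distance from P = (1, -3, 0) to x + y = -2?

distance = |a·x₀ + b·y₀ + c·z₀ - d| / √(a² + b² + c²)
  = |1·1 + 1·(-3) + 0·0 - (-2)| / √(1² + 1² + 0²)
  = |1 - 3 + 0 + 2| / √(1 + 1 + 0)
  = |0| / √2
  = 0 / 1.414
  ≈ 0

0


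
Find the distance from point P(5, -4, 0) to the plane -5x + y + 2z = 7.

distance = |a·x₀ + b·y₀ + c·z₀ - d| / √(a² + b² + c²)
  = |(-5)·5 + 1·(-4) + 2·0 - 7| / √((-5)² + 1² + 2²)
  = |-25 - 4 + 0 - 7| / √(25 + 1 + 4)
  = |-36| / √30
  = 36 / 5.477
  ≈ 6.573

6.573


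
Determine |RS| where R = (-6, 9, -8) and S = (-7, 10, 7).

d = √[(x₂-x₁)² + (y₂-y₁)² + (z₂-z₁)²]
  = √[(-1)² + 1² + 15²]
  = √[1 + 1 + 225]
  = √227
  ≈ 15.07

15.07


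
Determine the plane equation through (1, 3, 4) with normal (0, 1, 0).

The plane through P with normal n = (a, b, c) satisfies n·(r - P) = 0,
i.e. ax + by + cz = a·x₀ + b·y₀ + c·z₀.
d = 0·1 + 1·3 + 0·4
  = 0 + 3 + 0
  = 3
Equation: y = 3

y = 3


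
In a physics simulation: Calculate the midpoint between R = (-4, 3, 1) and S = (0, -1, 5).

M = ((x₁+x₂)/2, (y₁+y₂)/2, (z₁+z₂)/2)
  = ((-4 + 0)/2, (3 - 1)/2, (1 + 5)/2)
  = (-4/2, 2/2, 6/2)
  = (-2, 1, 3)

(-2, 1, 3)


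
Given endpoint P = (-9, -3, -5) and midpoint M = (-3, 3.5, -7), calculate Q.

Q = 2M - P
  = (2·(-3) - (-9), 2·3.5 - (-3), 2·(-7) - (-5))
  = (-6 + 9, 7 + 3, -14 + 5)
  = (3, 10, -9)

(3, 10, -9)


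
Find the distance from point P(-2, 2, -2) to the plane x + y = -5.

distance = |a·x₀ + b·y₀ + c·z₀ - d| / √(a² + b² + c²)
  = |1·(-2) + 1·2 + 0·(-2) - (-5)| / √(1² + 1² + 0²)
  = |-2 + 2 + 0 + 5| / √(1 + 1 + 0)
  = |5| / √2
  = 5 / 1.414
  ≈ 3.536

3.536


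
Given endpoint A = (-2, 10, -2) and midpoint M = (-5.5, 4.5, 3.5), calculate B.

B = 2M - A
  = (2·(-5.5) - (-2), 2·4.5 - 10, 2·3.5 - (-2))
  = (-11 + 2, 9 - 10, 7 + 2)
  = (-9, -1, 9)

(-9, -1, 9)


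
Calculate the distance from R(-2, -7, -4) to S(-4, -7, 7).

d = √[(x₂-x₁)² + (y₂-y₁)² + (z₂-z₁)²]
  = √[(-2)² + 0² + 11²]
  = √[4 + 0 + 121]
  = √125
  ≈ 11.18

11.18


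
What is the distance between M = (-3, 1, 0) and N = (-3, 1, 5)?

d = √[(x₂-x₁)² + (y₂-y₁)² + (z₂-z₁)²]
  = √[0² + 0² + 5²]
  = √[0 + 0 + 25]
  = √25
  ≈ 5

5


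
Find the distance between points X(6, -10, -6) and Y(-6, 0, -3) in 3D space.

d = √[(x₂-x₁)² + (y₂-y₁)² + (z₂-z₁)²]
  = √[(-12)² + 10² + 3²]
  = √[144 + 100 + 9]
  = √253
  ≈ 15.91

15.91


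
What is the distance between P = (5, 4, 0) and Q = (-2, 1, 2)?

d = √[(x₂-x₁)² + (y₂-y₁)² + (z₂-z₁)²]
  = √[(-7)² + (-3)² + 2²]
  = √[49 + 9 + 4]
  = √62
  ≈ 7.874

7.874


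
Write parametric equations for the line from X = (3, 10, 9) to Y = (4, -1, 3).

Direction vector d = Y - X = (4 - 3, -1 - 10, 3 - 9) = (1, -11, -6)
Parametric form r = X + t·d:
x = 3 + t, y = 10 - 11t, z = 9 - 6t

x = 3 + t, y = 10 - 11t, z = 9 - 6t


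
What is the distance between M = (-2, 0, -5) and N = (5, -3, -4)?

d = √[(x₂-x₁)² + (y₂-y₁)² + (z₂-z₁)²]
  = √[7² + (-3)² + 1²]
  = √[49 + 9 + 1]
  = √59
  ≈ 7.681

7.681


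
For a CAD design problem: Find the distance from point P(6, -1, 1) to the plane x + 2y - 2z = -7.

distance = |a·x₀ + b·y₀ + c·z₀ - d| / √(a² + b² + c²)
  = |1·6 + 2·(-1) + (-2)·1 - (-7)| / √(1² + 2² + (-2)²)
  = |6 - 2 - 2 + 7| / √(1 + 4 + 4)
  = |9| / √9
  = 9 / 3
  ≈ 3

3


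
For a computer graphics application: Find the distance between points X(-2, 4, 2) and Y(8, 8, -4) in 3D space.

d = √[(x₂-x₁)² + (y₂-y₁)² + (z₂-z₁)²]
  = √[10² + 4² + (-6)²]
  = √[100 + 16 + 36]
  = √152
  ≈ 12.33

12.33


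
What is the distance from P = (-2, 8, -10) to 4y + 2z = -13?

distance = |a·x₀ + b·y₀ + c·z₀ - d| / √(a² + b² + c²)
  = |0·(-2) + 4·8 + 2·(-10) - (-13)| / √(0² + 4² + 2²)
  = |0 + 32 - 20 + 13| / √(0 + 16 + 4)
  = |25| / √20
  = 25 / 4.472
  ≈ 5.59

5.59


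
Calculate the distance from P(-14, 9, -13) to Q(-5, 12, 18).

d = √[(x₂-x₁)² + (y₂-y₁)² + (z₂-z₁)²]
  = √[9² + 3² + 31²]
  = √[81 + 9 + 961]
  = √1051
  ≈ 32.42

32.42


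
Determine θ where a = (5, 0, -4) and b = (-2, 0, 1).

a·b = 5·(-2) + 0·0 + (-4)·1 = -10 + 0 - 4 = -14
|a| = √(5² + 0² + (-4)²) = √41 ≈ 6.403
|b| = √((-2)² + 0² + 1²) = √5 ≈ 2.236
cos θ = (a·b)/(|a||b|) = -14/(6.403·2.236) ≈ -0.9778
θ = arccos(-0.9778) ≈ 167.9°

167.9°


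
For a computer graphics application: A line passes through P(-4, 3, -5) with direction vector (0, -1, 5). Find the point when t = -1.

P(t) = P + t·d
  = (-4 + 0·(-1), 3 + (-1)·(-1), -5 + 5·(-1))
  = (-4 + 0, 3 + 1, -5 - 5)
  = (-4, 4, -10)

(-4, 4, -10)


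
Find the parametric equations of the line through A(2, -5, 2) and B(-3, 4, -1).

Direction vector d = B - A = (-3 - 2, 4 + 5, -1 - 2) = (-5, 9, -3)
Parametric form r = A + t·d:
x = 2 - 5t, y = -5 + 9t, z = 2 - 3t

x = 2 - 5t, y = -5 + 9t, z = 2 - 3t


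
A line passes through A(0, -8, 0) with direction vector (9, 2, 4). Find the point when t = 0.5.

P(t) = A + t·d
  = (0 + 9·0.5, -8 + 2·0.5, 0 + 4·0.5)
  = (0 + 4.5, -8 + 1, 0 + 2)
  = (4.5, -7, 2)

(4.5, -7, 2)


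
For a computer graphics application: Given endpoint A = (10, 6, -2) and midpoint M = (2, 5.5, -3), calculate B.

B = 2M - A
  = (2·2 - 10, 2·5.5 - 6, 2·(-3) - (-2))
  = (4 - 10, 11 - 6, -6 + 2)
  = (-6, 5, -4)

(-6, 5, -4)


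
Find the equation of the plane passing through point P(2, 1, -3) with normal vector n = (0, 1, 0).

The plane through P with normal n = (a, b, c) satisfies n·(r - P) = 0,
i.e. ax + by + cz = a·x₀ + b·y₀ + c·z₀.
d = 0·2 + 1·1 + 0·(-3)
  = 0 + 1 + 0
  = 1
Equation: y = 1

y = 1


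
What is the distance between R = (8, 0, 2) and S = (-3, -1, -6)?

d = √[(x₂-x₁)² + (y₂-y₁)² + (z₂-z₁)²]
  = √[(-11)² + (-1)² + (-8)²]
  = √[121 + 1 + 64]
  = √186
  ≈ 13.64

13.64


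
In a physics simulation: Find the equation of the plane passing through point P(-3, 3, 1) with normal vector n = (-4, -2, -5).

The plane through P with normal n = (a, b, c) satisfies n·(r - P) = 0,
i.e. ax + by + cz = a·x₀ + b·y₀ + c·z₀.
d = (-4)·(-3) + (-2)·3 + (-5)·1
  = 12 - 6 - 5
  = 1
Equation: -4x - 2y - 5z = 1

-4x - 2y - 5z = 1


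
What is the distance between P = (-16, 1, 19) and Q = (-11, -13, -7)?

d = √[(x₂-x₁)² + (y₂-y₁)² + (z₂-z₁)²]
  = √[5² + (-14)² + (-26)²]
  = √[25 + 196 + 676]
  = √897
  ≈ 29.95

29.95


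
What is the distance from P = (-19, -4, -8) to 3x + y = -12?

distance = |a·x₀ + b·y₀ + c·z₀ - d| / √(a² + b² + c²)
  = |3·(-19) + 1·(-4) + 0·(-8) - (-12)| / √(3² + 1² + 0²)
  = |-57 - 4 + 0 + 12| / √(9 + 1 + 0)
  = |-49| / √10
  = 49 / 3.162
  ≈ 15.5

15.5


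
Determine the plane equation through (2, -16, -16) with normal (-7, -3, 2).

The plane through P with normal n = (a, b, c) satisfies n·(r - P) = 0,
i.e. ax + by + cz = a·x₀ + b·y₀ + c·z₀.
d = (-7)·2 + (-3)·(-16) + 2·(-16)
  = -14 + 48 - 32
  = 2
Equation: -7x - 3y + 2z = 2

-7x - 3y + 2z = 2


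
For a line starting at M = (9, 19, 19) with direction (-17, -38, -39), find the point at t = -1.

P(t) = M + t·d
  = (9 + (-17)·(-1), 19 + (-38)·(-1), 19 + (-39)·(-1))
  = (9 + 17, 19 + 38, 19 + 39)
  = (26, 57, 58)

(26, 57, 58)


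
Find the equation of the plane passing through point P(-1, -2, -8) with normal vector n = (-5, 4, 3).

The plane through P with normal n = (a, b, c) satisfies n·(r - P) = 0,
i.e. ax + by + cz = a·x₀ + b·y₀ + c·z₀.
d = (-5)·(-1) + 4·(-2) + 3·(-8)
  = 5 - 8 - 24
  = -27
Equation: -5x + 4y + 3z = -27

-5x + 4y + 3z = -27


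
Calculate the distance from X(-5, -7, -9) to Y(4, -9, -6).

d = √[(x₂-x₁)² + (y₂-y₁)² + (z₂-z₁)²]
  = √[9² + (-2)² + 3²]
  = √[81 + 4 + 9]
  = √94
  ≈ 9.695

9.695


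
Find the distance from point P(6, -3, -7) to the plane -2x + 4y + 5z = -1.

distance = |a·x₀ + b·y₀ + c·z₀ - d| / √(a² + b² + c²)
  = |(-2)·6 + 4·(-3) + 5·(-7) - (-1)| / √((-2)² + 4² + 5²)
  = |-12 - 12 - 35 + 1| / √(4 + 16 + 25)
  = |-58| / √45
  = 58 / 6.708
  ≈ 8.646

8.646


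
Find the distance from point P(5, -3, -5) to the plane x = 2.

distance = |a·x₀ + b·y₀ + c·z₀ - d| / √(a² + b² + c²)
  = |1·5 + 0·(-3) + 0·(-5) - 2| / √(1² + 0² + 0²)
  = |5 + 0 + 0 - 2| / √(1 + 0 + 0)
  = |3| / √1
  = 3 / 1
  ≈ 3

3


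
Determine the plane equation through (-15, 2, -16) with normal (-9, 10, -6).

The plane through P with normal n = (a, b, c) satisfies n·(r - P) = 0,
i.e. ax + by + cz = a·x₀ + b·y₀ + c·z₀.
d = (-9)·(-15) + 10·2 + (-6)·(-16)
  = 135 + 20 + 96
  = 251
Equation: -9x + 10y - 6z = 251

-9x + 10y - 6z = 251


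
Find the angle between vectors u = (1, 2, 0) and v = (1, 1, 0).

u·v = 1·1 + 2·1 + 0·0 = 1 + 2 + 0 = 3
|u| = √(1² + 2² + 0²) = √5 ≈ 2.236
|v| = √(1² + 1² + 0²) = √2 ≈ 1.414
cos θ = (u·v)/(|u||v|) = 3/(2.236·1.414) ≈ 0.9487
θ = arccos(0.9487) ≈ 18.43°

18.43°


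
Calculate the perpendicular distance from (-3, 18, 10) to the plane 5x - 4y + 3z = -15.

distance = |a·x₀ + b·y₀ + c·z₀ - d| / √(a² + b² + c²)
  = |5·(-3) + (-4)·18 + 3·10 - (-15)| / √(5² + (-4)² + 3²)
  = |-15 - 72 + 30 + 15| / √(25 + 16 + 9)
  = |-42| / √50
  = 42 / 7.071
  ≈ 5.94

5.94


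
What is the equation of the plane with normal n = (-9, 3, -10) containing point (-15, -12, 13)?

The plane through P with normal n = (a, b, c) satisfies n·(r - P) = 0,
i.e. ax + by + cz = a·x₀ + b·y₀ + c·z₀.
d = (-9)·(-15) + 3·(-12) + (-10)·13
  = 135 - 36 - 130
  = -31
Equation: -9x + 3y - 10z = -31

-9x + 3y - 10z = -31


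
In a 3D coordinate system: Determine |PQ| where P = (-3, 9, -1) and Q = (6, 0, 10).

d = √[(x₂-x₁)² + (y₂-y₁)² + (z₂-z₁)²]
  = √[9² + (-9)² + 11²]
  = √[81 + 81 + 121]
  = √283
  ≈ 16.82

16.82


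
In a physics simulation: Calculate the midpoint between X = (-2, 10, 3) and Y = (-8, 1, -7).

M = ((x₁+x₂)/2, (y₁+y₂)/2, (z₁+z₂)/2)
  = ((-2 - 8)/2, (10 + 1)/2, (3 - 7)/2)
  = (-10/2, 11/2, -4/2)
  = (-5, 5.5, -2)

(-5, 5.5, -2)


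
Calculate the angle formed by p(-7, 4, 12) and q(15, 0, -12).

p·q = (-7)·15 + 4·0 + 12·(-12) = -105 + 0 - 144 = -249
|p| = √((-7)² + 4² + 12²) = √209 ≈ 14.46
|q| = √(15² + 0² + (-12)²) = √369 ≈ 19.21
cos θ = (p·q)/(|p||q|) = -249/(14.46·19.21) ≈ -0.8966
θ = arccos(-0.8966) ≈ 153.7°

153.7°


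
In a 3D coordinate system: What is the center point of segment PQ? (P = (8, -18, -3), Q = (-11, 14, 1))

M = ((x₁+x₂)/2, (y₁+y₂)/2, (z₁+z₂)/2)
  = ((8 - 11)/2, (-18 + 14)/2, (-3 + 1)/2)
  = (-3/2, -4/2, -2/2)
  = (-1.5, -2, -1)

(-1.5, -2, -1)


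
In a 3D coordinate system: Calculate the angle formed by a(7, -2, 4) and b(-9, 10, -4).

a·b = 7·(-9) + (-2)·10 + 4·(-4) = -63 - 20 - 16 = -99
|a| = √(7² + (-2)² + 4²) = √69 ≈ 8.307
|b| = √((-9)² + 10² + (-4)²) = √197 ≈ 14.04
cos θ = (a·b)/(|a||b|) = -99/(8.307·14.04) ≈ -0.8491
θ = arccos(-0.8491) ≈ 148.1°

148.1°


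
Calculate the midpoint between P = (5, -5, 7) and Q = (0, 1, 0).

M = ((x₁+x₂)/2, (y₁+y₂)/2, (z₁+z₂)/2)
  = ((5 + 0)/2, (-5 + 1)/2, (7 + 0)/2)
  = (5/2, -4/2, 7/2)
  = (2.5, -2, 3.5)

(2.5, -2, 3.5)


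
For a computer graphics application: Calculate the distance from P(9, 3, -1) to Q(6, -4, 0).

d = √[(x₂-x₁)² + (y₂-y₁)² + (z₂-z₁)²]
  = √[(-3)² + (-7)² + 1²]
  = √[9 + 49 + 1]
  = √59
  ≈ 7.681

7.681


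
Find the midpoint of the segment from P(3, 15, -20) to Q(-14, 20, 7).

M = ((x₁+x₂)/2, (y₁+y₂)/2, (z₁+z₂)/2)
  = ((3 - 14)/2, (15 + 20)/2, (-20 + 7)/2)
  = (-11/2, 35/2, -13/2)
  = (-5.5, 17.5, -6.5)

(-5.5, 17.5, -6.5)


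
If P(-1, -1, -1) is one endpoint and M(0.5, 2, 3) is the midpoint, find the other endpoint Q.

Q = 2M - P
  = (2·0.5 - (-1), 2·2 - (-1), 2·3 - (-1))
  = (1 + 1, 4 + 1, 6 + 1)
  = (2, 5, 7)

(2, 5, 7)


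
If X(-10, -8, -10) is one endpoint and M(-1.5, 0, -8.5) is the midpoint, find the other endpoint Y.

Y = 2M - X
  = (2·(-1.5) - (-10), 2·0 - (-8), 2·(-8.5) - (-10))
  = (-3 + 10, 0 + 8, -17 + 10)
  = (7, 8, -7)

(7, 8, -7)


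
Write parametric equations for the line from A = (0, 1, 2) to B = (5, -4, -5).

Direction vector d = B - A = (5 + 0, -4 - 1, -5 - 2) = (5, -5, -7)
Parametric form r = A + t·d:
x = 0 + 5t, y = 1 - 5t, z = 2 - 7t

x = 0 + 5t, y = 1 - 5t, z = 2 - 7t


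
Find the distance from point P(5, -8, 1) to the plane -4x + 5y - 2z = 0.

distance = |a·x₀ + b·y₀ + c·z₀ - d| / √(a² + b² + c²)
  = |(-4)·5 + 5·(-8) + (-2)·1 - 0| / √((-4)² + 5² + (-2)²)
  = |-20 - 40 - 2 + 0| / √(16 + 25 + 4)
  = |-62| / √45
  = 62 / 6.708
  ≈ 9.242

9.242


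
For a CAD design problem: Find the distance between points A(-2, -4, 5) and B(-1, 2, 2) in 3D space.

d = √[(x₂-x₁)² + (y₂-y₁)² + (z₂-z₁)²]
  = √[1² + 6² + (-3)²]
  = √[1 + 36 + 9]
  = √46
  ≈ 6.782

6.782


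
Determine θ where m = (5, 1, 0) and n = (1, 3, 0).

m·n = 5·1 + 1·3 + 0·0 = 5 + 3 + 0 = 8
|m| = √(5² + 1² + 0²) = √26 ≈ 5.099
|n| = √(1² + 3² + 0²) = √10 ≈ 3.162
cos θ = (m·n)/(|m||n|) = 8/(5.099·3.162) ≈ 0.4961
θ = arccos(0.4961) ≈ 60.26°

60.26°


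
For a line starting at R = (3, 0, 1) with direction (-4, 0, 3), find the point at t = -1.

P(t) = R + t·d
  = (3 + (-4)·(-1), 0 + 0·(-1), 1 + 3·(-1))
  = (3 + 4, 0 + 0, 1 - 3)
  = (7, 0, -2)

(7, 0, -2)


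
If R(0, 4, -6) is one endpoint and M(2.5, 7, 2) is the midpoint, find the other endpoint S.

S = 2M - R
  = (2·2.5 - 0, 2·7 - 4, 2·2 - (-6))
  = (5 + 0, 14 - 4, 4 + 6)
  = (5, 10, 10)

(5, 10, 10)


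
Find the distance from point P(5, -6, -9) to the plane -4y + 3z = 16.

distance = |a·x₀ + b·y₀ + c·z₀ - d| / √(a² + b² + c²)
  = |0·5 + (-4)·(-6) + 3·(-9) - 16| / √(0² + (-4)² + 3²)
  = |0 + 24 - 27 - 16| / √(0 + 16 + 9)
  = |-19| / √25
  = 19 / 5
  ≈ 3.8

3.8


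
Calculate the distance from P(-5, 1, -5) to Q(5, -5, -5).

d = √[(x₂-x₁)² + (y₂-y₁)² + (z₂-z₁)²]
  = √[10² + (-6)² + 0²]
  = √[100 + 36 + 0]
  = √136
  ≈ 11.66

11.66


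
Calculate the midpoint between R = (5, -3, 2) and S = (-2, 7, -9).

M = ((x₁+x₂)/2, (y₁+y₂)/2, (z₁+z₂)/2)
  = ((5 - 2)/2, (-3 + 7)/2, (2 - 9)/2)
  = (3/2, 4/2, -7/2)
  = (1.5, 2, -3.5)

(1.5, 2, -3.5)


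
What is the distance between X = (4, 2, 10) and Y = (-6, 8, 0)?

d = √[(x₂-x₁)² + (y₂-y₁)² + (z₂-z₁)²]
  = √[(-10)² + 6² + (-10)²]
  = √[100 + 36 + 100]
  = √236
  ≈ 15.36

15.36


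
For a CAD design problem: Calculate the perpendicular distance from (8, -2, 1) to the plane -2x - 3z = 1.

distance = |a·x₀ + b·y₀ + c·z₀ - d| / √(a² + b² + c²)
  = |(-2)·8 + 0·(-2) + (-3)·1 - 1| / √((-2)² + 0² + (-3)²)
  = |-16 + 0 - 3 - 1| / √(4 + 0 + 9)
  = |-20| / √13
  = 20 / 3.606
  ≈ 5.547

5.547


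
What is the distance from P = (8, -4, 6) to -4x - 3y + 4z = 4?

distance = |a·x₀ + b·y₀ + c·z₀ - d| / √(a² + b² + c²)
  = |(-4)·8 + (-3)·(-4) + 4·6 - 4| / √((-4)² + (-3)² + 4²)
  = |-32 + 12 + 24 - 4| / √(16 + 9 + 16)
  = |0| / √41
  = 0 / 6.403
  ≈ 0

0


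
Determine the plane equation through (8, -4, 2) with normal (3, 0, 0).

The plane through P with normal n = (a, b, c) satisfies n·(r - P) = 0,
i.e. ax + by + cz = a·x₀ + b·y₀ + c·z₀.
d = 3·8 + 0·(-4) + 0·2
  = 24 + 0 + 0
  = 24
Equation: 3x = 24

3x = 24


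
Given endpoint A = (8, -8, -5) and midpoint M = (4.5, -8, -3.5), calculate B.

B = 2M - A
  = (2·4.5 - 8, 2·(-8) - (-8), 2·(-3.5) - (-5))
  = (9 - 8, -16 + 8, -7 + 5)
  = (1, -8, -2)

(1, -8, -2)


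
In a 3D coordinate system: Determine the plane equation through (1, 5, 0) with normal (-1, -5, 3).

The plane through P with normal n = (a, b, c) satisfies n·(r - P) = 0,
i.e. ax + by + cz = a·x₀ + b·y₀ + c·z₀.
d = (-1)·1 + (-5)·5 + 3·0
  = -1 - 25 + 0
  = -26
Equation: -x - 5y + 3z = -26

-x - 5y + 3z = -26


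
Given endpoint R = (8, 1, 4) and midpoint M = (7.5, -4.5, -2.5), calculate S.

S = 2M - R
  = (2·7.5 - 8, 2·(-4.5) - 1, 2·(-2.5) - 4)
  = (15 - 8, -9 - 1, -5 - 4)
  = (7, -10, -9)

(7, -10, -9)


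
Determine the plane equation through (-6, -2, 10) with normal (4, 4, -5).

The plane through P with normal n = (a, b, c) satisfies n·(r - P) = 0,
i.e. ax + by + cz = a·x₀ + b·y₀ + c·z₀.
d = 4·(-6) + 4·(-2) + (-5)·10
  = -24 - 8 - 50
  = -82
Equation: 4x + 4y - 5z = -82

4x + 4y - 5z = -82


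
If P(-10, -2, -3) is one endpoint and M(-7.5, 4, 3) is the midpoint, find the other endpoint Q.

Q = 2M - P
  = (2·(-7.5) - (-10), 2·4 - (-2), 2·3 - (-3))
  = (-15 + 10, 8 + 2, 6 + 3)
  = (-5, 10, 9)

(-5, 10, 9)


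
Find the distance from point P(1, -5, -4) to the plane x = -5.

distance = |a·x₀ + b·y₀ + c·z₀ - d| / √(a² + b² + c²)
  = |1·1 + 0·(-5) + 0·(-4) - (-5)| / √(1² + 0² + 0²)
  = |1 + 0 + 0 + 5| / √(1 + 0 + 0)
  = |6| / √1
  = 6 / 1
  ≈ 6

6


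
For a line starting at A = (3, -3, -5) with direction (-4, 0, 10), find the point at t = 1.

P(t) = A + t·d
  = (3 + (-4)·1, -3 + 0·1, -5 + 10·1)
  = (3 - 4, -3 + 0, -5 + 10)
  = (-1, -3, 5)

(-1, -3, 5)


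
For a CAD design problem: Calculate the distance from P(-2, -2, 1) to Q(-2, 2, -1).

d = √[(x₂-x₁)² + (y₂-y₁)² + (z₂-z₁)²]
  = √[0² + 4² + (-2)²]
  = √[0 + 16 + 4]
  = √20
  ≈ 4.472

4.472


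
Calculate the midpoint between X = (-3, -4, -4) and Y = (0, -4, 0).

M = ((x₁+x₂)/2, (y₁+y₂)/2, (z₁+z₂)/2)
  = ((-3 + 0)/2, (-4 - 4)/2, (-4 + 0)/2)
  = (-3/2, -8/2, -4/2)
  = (-1.5, -4, -2)

(-1.5, -4, -2)


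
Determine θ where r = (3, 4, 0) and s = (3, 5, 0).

r·s = 3·3 + 4·5 + 0·0 = 9 + 20 + 0 = 29
|r| = √(3² + 4² + 0²) = √25 ≈ 5
|s| = √(3² + 5² + 0²) = √34 ≈ 5.831
cos θ = (r·s)/(|r||s|) = 29/(5·5.831) ≈ 0.9947
θ = arccos(0.9947) ≈ 5.906°

5.906°


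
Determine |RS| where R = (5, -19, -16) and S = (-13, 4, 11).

d = √[(x₂-x₁)² + (y₂-y₁)² + (z₂-z₁)²]
  = √[(-18)² + 23² + 27²]
  = √[324 + 529 + 729]
  = √1582
  ≈ 39.77

39.77


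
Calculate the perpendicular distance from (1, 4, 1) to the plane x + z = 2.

distance = |a·x₀ + b·y₀ + c·z₀ - d| / √(a² + b² + c²)
  = |1·1 + 0·4 + 1·1 - 2| / √(1² + 0² + 1²)
  = |1 + 0 + 1 - 2| / √(1 + 0 + 1)
  = |0| / √2
  = 0 / 1.414
  ≈ 0

0


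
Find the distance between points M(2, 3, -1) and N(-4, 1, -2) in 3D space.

d = √[(x₂-x₁)² + (y₂-y₁)² + (z₂-z₁)²]
  = √[(-6)² + (-2)² + (-1)²]
  = √[36 + 4 + 1]
  = √41
  ≈ 6.403

6.403


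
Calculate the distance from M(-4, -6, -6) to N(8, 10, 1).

d = √[(x₂-x₁)² + (y₂-y₁)² + (z₂-z₁)²]
  = √[12² + 16² + 7²]
  = √[144 + 256 + 49]
  = √449
  ≈ 21.19

21.19


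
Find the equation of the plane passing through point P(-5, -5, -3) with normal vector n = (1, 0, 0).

The plane through P with normal n = (a, b, c) satisfies n·(r - P) = 0,
i.e. ax + by + cz = a·x₀ + b·y₀ + c·z₀.
d = 1·(-5) + 0·(-5) + 0·(-3)
  = -5 + 0 + 0
  = -5
Equation: x = -5

x = -5


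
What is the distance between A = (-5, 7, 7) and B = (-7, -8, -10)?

d = √[(x₂-x₁)² + (y₂-y₁)² + (z₂-z₁)²]
  = √[(-2)² + (-15)² + (-17)²]
  = √[4 + 225 + 289]
  = √518
  ≈ 22.76

22.76


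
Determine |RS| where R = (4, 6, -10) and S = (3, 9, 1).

d = √[(x₂-x₁)² + (y₂-y₁)² + (z₂-z₁)²]
  = √[(-1)² + 3² + 11²]
  = √[1 + 9 + 121]
  = √131
  ≈ 11.45

11.45


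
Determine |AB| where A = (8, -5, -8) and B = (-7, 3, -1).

d = √[(x₂-x₁)² + (y₂-y₁)² + (z₂-z₁)²]
  = √[(-15)² + 8² + 7²]
  = √[225 + 64 + 49]
  = √338
  ≈ 18.38

18.38


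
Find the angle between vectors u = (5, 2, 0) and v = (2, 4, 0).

u·v = 5·2 + 2·4 + 0·0 = 10 + 8 + 0 = 18
|u| = √(5² + 2² + 0²) = √29 ≈ 5.385
|v| = √(2² + 4² + 0²) = √20 ≈ 4.472
cos θ = (u·v)/(|u||v|) = 18/(5.385·4.472) ≈ 0.7474
θ = arccos(0.7474) ≈ 41.63°

41.63°


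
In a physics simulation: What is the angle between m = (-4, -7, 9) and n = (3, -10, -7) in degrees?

m·n = (-4)·3 + (-7)·(-10) + 9·(-7) = -12 + 70 - 63 = -5
|m| = √((-4)² + (-7)² + 9²) = √146 ≈ 12.08
|n| = √(3² + (-10)² + (-7)²) = √158 ≈ 12.57
cos θ = (m·n)/(|m||n|) = -5/(12.08·12.57) ≈ -0.03292
θ = arccos(-0.03292) ≈ 91.89°

91.89°


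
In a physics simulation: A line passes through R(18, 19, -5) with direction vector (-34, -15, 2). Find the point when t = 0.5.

P(t) = R + t·d
  = (18 + (-34)·0.5, 19 + (-15)·0.5, -5 + 2·0.5)
  = (18 - 17, 19 - 7.5, -5 + 1)
  = (1, 11.5, -4)

(1, 11.5, -4)


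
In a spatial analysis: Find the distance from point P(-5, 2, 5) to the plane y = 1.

distance = |a·x₀ + b·y₀ + c·z₀ - d| / √(a² + b² + c²)
  = |0·(-5) + 1·2 + 0·5 - 1| / √(0² + 1² + 0²)
  = |0 + 2 + 0 - 1| / √(0 + 1 + 0)
  = |1| / √1
  = 1 / 1
  ≈ 1

1


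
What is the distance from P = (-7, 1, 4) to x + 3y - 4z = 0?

distance = |a·x₀ + b·y₀ + c·z₀ - d| / √(a² + b² + c²)
  = |1·(-7) + 3·1 + (-4)·4 - 0| / √(1² + 3² + (-4)²)
  = |-7 + 3 - 16 + 0| / √(1 + 9 + 16)
  = |-20| / √26
  = 20 / 5.099
  ≈ 3.922

3.922


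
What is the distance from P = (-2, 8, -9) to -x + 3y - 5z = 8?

distance = |a·x₀ + b·y₀ + c·z₀ - d| / √(a² + b² + c²)
  = |(-1)·(-2) + 3·8 + (-5)·(-9) - 8| / √((-1)² + 3² + (-5)²)
  = |2 + 24 + 45 - 8| / √(1 + 9 + 25)
  = |63| / √35
  = 63 / 5.916
  ≈ 10.65

10.65


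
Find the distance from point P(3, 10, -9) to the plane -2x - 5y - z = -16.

distance = |a·x₀ + b·y₀ + c·z₀ - d| / √(a² + b² + c²)
  = |(-2)·3 + (-5)·10 + (-1)·(-9) - (-16)| / √((-2)² + (-5)² + (-1)²)
  = |-6 - 50 + 9 + 16| / √(4 + 25 + 1)
  = |-31| / √30
  = 31 / 5.477
  ≈ 5.66

5.66


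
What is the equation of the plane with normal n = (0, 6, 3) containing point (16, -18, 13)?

The plane through P with normal n = (a, b, c) satisfies n·(r - P) = 0,
i.e. ax + by + cz = a·x₀ + b·y₀ + c·z₀.
d = 0·16 + 6·(-18) + 3·13
  = 0 - 108 + 39
  = -69
Equation: 6y + 3z = -69

6y + 3z = -69


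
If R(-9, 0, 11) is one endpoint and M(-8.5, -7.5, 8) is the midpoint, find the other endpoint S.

S = 2M - R
  = (2·(-8.5) - (-9), 2·(-7.5) - 0, 2·8 - 11)
  = (-17 + 9, -15 + 0, 16 - 11)
  = (-8, -15, 5)

(-8, -15, 5)


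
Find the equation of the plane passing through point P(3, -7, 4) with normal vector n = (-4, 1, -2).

The plane through P with normal n = (a, b, c) satisfies n·(r - P) = 0,
i.e. ax + by + cz = a·x₀ + b·y₀ + c·z₀.
d = (-4)·3 + 1·(-7) + (-2)·4
  = -12 - 7 - 8
  = -27
Equation: -4x + y - 2z = -27

-4x + y - 2z = -27


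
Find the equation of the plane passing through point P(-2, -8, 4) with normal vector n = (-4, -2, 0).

The plane through P with normal n = (a, b, c) satisfies n·(r - P) = 0,
i.e. ax + by + cz = a·x₀ + b·y₀ + c·z₀.
d = (-4)·(-2) + (-2)·(-8) + 0·4
  = 8 + 16 + 0
  = 24
Equation: -4x - 2y = 24

-4x - 2y = 24


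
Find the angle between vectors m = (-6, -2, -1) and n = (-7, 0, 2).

m·n = (-6)·(-7) + (-2)·0 + (-1)·2 = 42 + 0 - 2 = 40
|m| = √((-6)² + (-2)² + (-1)²) = √41 ≈ 6.403
|n| = √((-7)² + 0² + 2²) = √53 ≈ 7.28
cos θ = (m·n)/(|m||n|) = 40/(6.403·7.28) ≈ 0.8581
θ = arccos(0.8581) ≈ 30.9°

30.9°


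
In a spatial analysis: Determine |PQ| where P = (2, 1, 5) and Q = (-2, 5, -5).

d = √[(x₂-x₁)² + (y₂-y₁)² + (z₂-z₁)²]
  = √[(-4)² + 4² + (-10)²]
  = √[16 + 16 + 100]
  = √132
  ≈ 11.49

11.49


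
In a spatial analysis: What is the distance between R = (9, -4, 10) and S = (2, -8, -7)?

d = √[(x₂-x₁)² + (y₂-y₁)² + (z₂-z₁)²]
  = √[(-7)² + (-4)² + (-17)²]
  = √[49 + 16 + 289]
  = √354
  ≈ 18.81

18.81


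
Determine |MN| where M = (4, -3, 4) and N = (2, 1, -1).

d = √[(x₂-x₁)² + (y₂-y₁)² + (z₂-z₁)²]
  = √[(-2)² + 4² + (-5)²]
  = √[4 + 16 + 25]
  = √45
  ≈ 6.708

6.708


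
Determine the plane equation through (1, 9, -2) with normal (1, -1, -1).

The plane through P with normal n = (a, b, c) satisfies n·(r - P) = 0,
i.e. ax + by + cz = a·x₀ + b·y₀ + c·z₀.
d = 1·1 + (-1)·9 + (-1)·(-2)
  = 1 - 9 + 2
  = -6
Equation: x - y - z = -6

x - y - z = -6


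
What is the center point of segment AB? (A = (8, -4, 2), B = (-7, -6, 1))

M = ((x₁+x₂)/2, (y₁+y₂)/2, (z₁+z₂)/2)
  = ((8 - 7)/2, (-4 - 6)/2, (2 + 1)/2)
  = (1/2, -10/2, 3/2)
  = (0.5, -5, 1.5)

(0.5, -5, 1.5)


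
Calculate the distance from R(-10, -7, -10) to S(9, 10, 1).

d = √[(x₂-x₁)² + (y₂-y₁)² + (z₂-z₁)²]
  = √[19² + 17² + 11²]
  = √[361 + 289 + 121]
  = √771
  ≈ 27.77

27.77


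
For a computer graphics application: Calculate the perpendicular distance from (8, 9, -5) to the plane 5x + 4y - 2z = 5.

distance = |a·x₀ + b·y₀ + c·z₀ - d| / √(a² + b² + c²)
  = |5·8 + 4·9 + (-2)·(-5) - 5| / √(5² + 4² + (-2)²)
  = |40 + 36 + 10 - 5| / √(25 + 16 + 4)
  = |81| / √45
  = 81 / 6.708
  ≈ 12.07

12.07


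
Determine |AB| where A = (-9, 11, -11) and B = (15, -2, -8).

d = √[(x₂-x₁)² + (y₂-y₁)² + (z₂-z₁)²]
  = √[24² + (-13)² + 3²]
  = √[576 + 169 + 9]
  = √754
  ≈ 27.46

27.46


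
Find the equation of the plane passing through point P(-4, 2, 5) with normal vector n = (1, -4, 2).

The plane through P with normal n = (a, b, c) satisfies n·(r - P) = 0,
i.e. ax + by + cz = a·x₀ + b·y₀ + c·z₀.
d = 1·(-4) + (-4)·2 + 2·5
  = -4 - 8 + 10
  = -2
Equation: x - 4y + 2z = -2

x - 4y + 2z = -2


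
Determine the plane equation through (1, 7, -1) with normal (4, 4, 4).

The plane through P with normal n = (a, b, c) satisfies n·(r - P) = 0,
i.e. ax + by + cz = a·x₀ + b·y₀ + c·z₀.
d = 4·1 + 4·7 + 4·(-1)
  = 4 + 28 - 4
  = 28
Equation: 4x + 4y + 4z = 28

4x + 4y + 4z = 28


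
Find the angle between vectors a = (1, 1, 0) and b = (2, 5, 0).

a·b = 1·2 + 1·5 + 0·0 = 2 + 5 + 0 = 7
|a| = √(1² + 1² + 0²) = √2 ≈ 1.414
|b| = √(2² + 5² + 0²) = √29 ≈ 5.385
cos θ = (a·b)/(|a||b|) = 7/(1.414·5.385) ≈ 0.9191
θ = arccos(0.9191) ≈ 23.2°

23.2°


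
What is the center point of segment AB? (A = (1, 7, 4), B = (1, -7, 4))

M = ((x₁+x₂)/2, (y₁+y₂)/2, (z₁+z₂)/2)
  = ((1 + 1)/2, (7 - 7)/2, (4 + 4)/2)
  = (2/2, 0/2, 8/2)
  = (1, 0, 4)

(1, 0, 4)


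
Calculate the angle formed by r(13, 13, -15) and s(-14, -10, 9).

r·s = 13·(-14) + 13·(-10) + (-15)·9 = -182 - 130 - 135 = -447
|r| = √(13² + 13² + (-15)²) = √563 ≈ 23.73
|s| = √((-14)² + (-10)² + 9²) = √377 ≈ 19.42
cos θ = (r·s)/(|r||s|) = -447/(23.73·19.42) ≈ -0.9702
θ = arccos(-0.9702) ≈ 166°

166°


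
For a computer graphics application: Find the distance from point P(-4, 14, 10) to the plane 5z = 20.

distance = |a·x₀ + b·y₀ + c·z₀ - d| / √(a² + b² + c²)
  = |0·(-4) + 0·14 + 5·10 - 20| / √(0² + 0² + 5²)
  = |0 + 0 + 50 - 20| / √(0 + 0 + 25)
  = |30| / √25
  = 30 / 5
  ≈ 6

6


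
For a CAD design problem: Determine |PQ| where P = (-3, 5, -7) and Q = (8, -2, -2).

d = √[(x₂-x₁)² + (y₂-y₁)² + (z₂-z₁)²]
  = √[11² + (-7)² + 5²]
  = √[121 + 49 + 25]
  = √195
  ≈ 13.96

13.96


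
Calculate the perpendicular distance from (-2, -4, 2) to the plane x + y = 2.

distance = |a·x₀ + b·y₀ + c·z₀ - d| / √(a² + b² + c²)
  = |1·(-2) + 1·(-4) + 0·2 - 2| / √(1² + 1² + 0²)
  = |-2 - 4 + 0 - 2| / √(1 + 1 + 0)
  = |-8| / √2
  = 8 / 1.414
  ≈ 5.657

5.657


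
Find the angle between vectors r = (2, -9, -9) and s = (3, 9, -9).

r·s = 2·3 + (-9)·9 + (-9)·(-9) = 6 - 81 + 81 = 6
|r| = √(2² + (-9)² + (-9)²) = √166 ≈ 12.88
|s| = √(3² + 9² + (-9)²) = √171 ≈ 13.08
cos θ = (r·s)/(|r||s|) = 6/(12.88·13.08) ≈ 0.03561
θ = arccos(0.03561) ≈ 87.96°

87.96°


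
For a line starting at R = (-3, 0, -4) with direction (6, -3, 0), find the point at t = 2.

P(t) = R + t·d
  = (-3 + 6·2, 0 + (-3)·2, -4 + 0·2)
  = (-3 + 12, 0 - 6, -4 + 0)
  = (9, -6, -4)

(9, -6, -4)


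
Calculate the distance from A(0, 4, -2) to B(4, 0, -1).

d = √[(x₂-x₁)² + (y₂-y₁)² + (z₂-z₁)²]
  = √[4² + (-4)² + 1²]
  = √[16 + 16 + 1]
  = √33
  ≈ 5.745

5.745


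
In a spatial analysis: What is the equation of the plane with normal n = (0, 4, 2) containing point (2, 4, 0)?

The plane through P with normal n = (a, b, c) satisfies n·(r - P) = 0,
i.e. ax + by + cz = a·x₀ + b·y₀ + c·z₀.
d = 0·2 + 4·4 + 2·0
  = 0 + 16 + 0
  = 16
Equation: 4y + 2z = 16

4y + 2z = 16


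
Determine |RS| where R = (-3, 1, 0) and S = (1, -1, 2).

d = √[(x₂-x₁)² + (y₂-y₁)² + (z₂-z₁)²]
  = √[4² + (-2)² + 2²]
  = √[16 + 4 + 4]
  = √24
  ≈ 4.899

4.899


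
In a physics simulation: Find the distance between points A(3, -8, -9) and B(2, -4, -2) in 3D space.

d = √[(x₂-x₁)² + (y₂-y₁)² + (z₂-z₁)²]
  = √[(-1)² + 4² + 7²]
  = √[1 + 16 + 49]
  = √66
  ≈ 8.124

8.124
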